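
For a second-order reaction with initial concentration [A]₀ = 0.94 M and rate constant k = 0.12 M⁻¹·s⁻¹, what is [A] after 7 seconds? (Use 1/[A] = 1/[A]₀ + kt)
0.5253 M

1/[A] = 1/[A]₀ + k·t = 1/0.94 + (0.12)·(7) = 1.0638 + 0.8400 = 1.9038
[A] = 1/1.9038 = 0.5253 M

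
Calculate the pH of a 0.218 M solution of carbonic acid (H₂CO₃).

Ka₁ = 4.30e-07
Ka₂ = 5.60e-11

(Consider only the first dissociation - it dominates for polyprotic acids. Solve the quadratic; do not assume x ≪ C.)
pH = 3.51

x² + Ka₁·x − Ka₁·C = 0 with Ka₁ = 4.30e-07, C = 0.218.
x = (−Ka₁ + √(Ka₁² + 4·Ka₁·C))/2 = 3.0595e-04 M, so pH = 3.51.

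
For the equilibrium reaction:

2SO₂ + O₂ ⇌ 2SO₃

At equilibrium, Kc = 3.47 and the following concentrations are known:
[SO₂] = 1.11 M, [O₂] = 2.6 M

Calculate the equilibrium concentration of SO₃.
[SO₃] = 3.3341 M

Kc = ([SO₃]^2) / ([SO₂]^2 × [O₂]) = 3.47
[SO₃]^2 = Kc · (reactant terms)/(other product terms) = 3.47 · 3.2035 / 1 = 11.116
[SO₃] = (11.116)^(1/2) = 3.3341 M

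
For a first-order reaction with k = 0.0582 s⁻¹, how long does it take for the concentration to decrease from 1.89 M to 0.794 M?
14.90 s

From ln[A] = ln[A]₀ - k·t: t = ln([A]₀/[A])/k = ln(1.89/0.794)/0.0582 = ln(2.3804)/0.0582 = 0.8672/0.0582 = 14.90 s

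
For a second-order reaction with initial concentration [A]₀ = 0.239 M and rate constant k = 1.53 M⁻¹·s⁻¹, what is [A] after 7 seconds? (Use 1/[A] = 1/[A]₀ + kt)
0.0671 M

1/[A] = 1/[A]₀ + k·t = 1/0.239 + (1.53)·(7) = 4.1841 + 10.7100 = 14.8941
[A] = 1/14.8941 = 0.0671 M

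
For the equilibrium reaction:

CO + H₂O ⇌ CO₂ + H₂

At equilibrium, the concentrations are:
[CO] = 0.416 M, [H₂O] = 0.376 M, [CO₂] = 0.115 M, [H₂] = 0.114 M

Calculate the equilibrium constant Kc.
K_c = 0.0838

Kc = ([CO₂] × [H₂]) / ([CO] × [H₂O])
   = ((0.115)·(0.114)) / ((0.416)·(0.376))
   = 0.01311 / 0.15642 = 0.0838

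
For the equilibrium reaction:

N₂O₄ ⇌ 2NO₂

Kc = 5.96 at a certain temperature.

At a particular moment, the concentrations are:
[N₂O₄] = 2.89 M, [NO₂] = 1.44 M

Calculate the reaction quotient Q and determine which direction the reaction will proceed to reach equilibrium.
Q = 0.718, Q < K, reaction proceeds forward (toward products)

Q = ([NO₂]^2) / ([N₂O₄])
  = ((1.44)^2) / ((2.89)) = 2.0736/2.89 = 0.7175
Since Q = 0.7175 < Kc = 5.96, the reaction proceeds forward (toward products) to reach equilibrium.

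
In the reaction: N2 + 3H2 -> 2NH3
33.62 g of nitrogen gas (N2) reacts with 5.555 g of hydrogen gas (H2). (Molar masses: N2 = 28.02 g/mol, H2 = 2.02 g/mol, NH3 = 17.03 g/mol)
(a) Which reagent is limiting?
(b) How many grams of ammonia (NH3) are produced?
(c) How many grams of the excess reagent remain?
(a) H2, (b) 31.22 g, (c) 7.935 g

Moles of N2 = 33.62 g ÷ 28.02 g/mol = 1.19986 mol
Moles of H2 = 5.555 g ÷ 2.02 g/mol = 2.75 mol
Moles ÷ coefficient: N2: 1.19986/1 = 1.2, H2: 2.75/3 = 0.9167
(a) H2 has the smaller value, so H2 is the limiting reagent.
(b) Moles of NH3 = 2.75 mol H2 × (2/3) = 1.83333 mol; mass = 1.83333 mol × 17.03 g/mol = 31.22 g
(c) N2 consumed = 2.75 × (1/3) = 0.916667 mol; remaining = 1.19986 − 0.916667 = 0.283191 mol; mass = 0.283191 mol × 28.02 g/mol = 7.935 g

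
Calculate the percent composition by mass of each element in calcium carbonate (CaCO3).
Ca: 40.04%, C: 12.00%, O: 47.96%

Molar mass of CaCO3 = 100.09 g/mol
% Ca = (1 × 40.08) / 100.09 × 100% = 40.08 / 100.09 × 100% = 40.04%
% C = (1 × 12.01) / 100.09 × 100% = 12.01 / 100.09 × 100% = 12.00%
% O = (3 × 16.0) / 100.09 × 100% = 48 / 100.09 × 100% = 47.96%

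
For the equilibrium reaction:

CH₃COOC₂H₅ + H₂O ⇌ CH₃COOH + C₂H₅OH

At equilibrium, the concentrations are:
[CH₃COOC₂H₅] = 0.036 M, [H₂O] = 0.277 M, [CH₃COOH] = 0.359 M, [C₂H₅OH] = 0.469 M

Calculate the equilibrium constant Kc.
K_c = 16.8844

Kc = ([CH₃COOH] × [C₂H₅OH]) / ([CH₃COOC₂H₅] × [H₂O])
   = ((0.359)·(0.469)) / ((0.036)·(0.277))
   = 0.16837 / 0.009972 = 16.8844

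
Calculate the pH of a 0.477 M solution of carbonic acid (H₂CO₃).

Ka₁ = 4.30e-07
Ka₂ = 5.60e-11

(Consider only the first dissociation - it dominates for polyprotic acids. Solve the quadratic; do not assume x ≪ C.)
pH = 3.34

x² + Ka₁·x − Ka₁·C = 0 with Ka₁ = 4.30e-07, C = 0.477.
x = (−Ka₁ + √(Ka₁² + 4·Ka₁·C))/2 = 4.5268e-04 M, so pH = 3.34.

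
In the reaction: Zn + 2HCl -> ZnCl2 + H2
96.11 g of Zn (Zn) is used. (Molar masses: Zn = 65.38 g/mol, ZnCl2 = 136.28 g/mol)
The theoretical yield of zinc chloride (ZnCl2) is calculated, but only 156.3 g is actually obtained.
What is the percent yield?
Moles of Zn = 96.11 g ÷ 65.38 g/mol = 1.47002 mol
Mole ratio: 1 mol ZnCl2 / 1 mol Zn
Moles of ZnCl2 = 1.47002 × (1/1) = 1.47002 mol
Theoretical yield = 1.47002 mol × 136.28 g/mol = 200.33 g
Actual yield = 156.3 g
Percent yield = (156.3 / 200.33) × 100% = 78.0%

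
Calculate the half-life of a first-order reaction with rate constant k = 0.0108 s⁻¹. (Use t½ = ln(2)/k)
64.18 s

t½ = ln(2)/k = 0.6931/0.0108 = 64.18 s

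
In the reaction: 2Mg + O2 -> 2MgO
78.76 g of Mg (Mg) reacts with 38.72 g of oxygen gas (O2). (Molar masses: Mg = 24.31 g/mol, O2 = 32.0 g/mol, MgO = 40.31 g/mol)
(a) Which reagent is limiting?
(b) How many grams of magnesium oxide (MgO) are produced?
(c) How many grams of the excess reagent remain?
(a) O2, (b) 97.55 g, (c) 19.93 g

Moles of Mg = 78.76 g ÷ 24.31 g/mol = 3.23982 mol
Moles of O2 = 38.72 g ÷ 32.0 g/mol = 1.21 mol
Moles ÷ coefficient: Mg: 3.23982/2 = 1.62, O2: 1.21/1 = 1.21
(a) O2 has the smaller value, so O2 is the limiting reagent.
(b) Moles of MgO = 1.21 mol O2 × (2/1) = 2.42 mol; mass = 2.42 mol × 40.31 g/mol = 97.55 g
(c) Mg consumed = 1.21 × (2/1) = 2.42 mol; remaining = 3.23982 − 2.42 = 0.819819 mol; mass = 0.819819 mol × 24.31 g/mol = 19.93 g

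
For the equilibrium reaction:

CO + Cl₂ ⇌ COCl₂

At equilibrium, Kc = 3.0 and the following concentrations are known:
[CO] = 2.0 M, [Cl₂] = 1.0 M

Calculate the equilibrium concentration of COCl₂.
[COCl₂] = 6.0000 M

Kc = ([COCl₂]) / ([CO] × [Cl₂]) = 3.0
[COCl₂]^1 = Kc · (reactant terms)/(other product terms) = 3.0 · 2 / 1 = 6
[COCl₂] = 6.0000 M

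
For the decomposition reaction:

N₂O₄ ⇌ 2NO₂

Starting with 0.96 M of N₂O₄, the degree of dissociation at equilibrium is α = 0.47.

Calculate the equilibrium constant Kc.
K_c = 1.6005

x = α·[A]₀ = 0.47 × 0.96 = 0.4512 M dissociated.
At eq: [N₂O₄] = 0.96 − 0.4512 = 0.5088 M; [NO₂] = 2x = 0.9024 M.
Kc = [NO₂]²/[N₂O₄] = (0.9024)²/0.5088 = 1.6.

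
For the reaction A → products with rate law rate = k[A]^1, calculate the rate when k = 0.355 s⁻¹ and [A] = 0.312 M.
0.1108 M/s

rate = k·[A]^1 = 0.355·(0.312)^1 = 0.355·0.312 = 0.1108 M/s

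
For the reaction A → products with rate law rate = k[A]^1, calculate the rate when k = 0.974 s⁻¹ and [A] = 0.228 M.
0.2221 M/s

rate = k·[A]^1 = 0.974·(0.228)^1 = 0.974·0.228 = 0.2221 M/s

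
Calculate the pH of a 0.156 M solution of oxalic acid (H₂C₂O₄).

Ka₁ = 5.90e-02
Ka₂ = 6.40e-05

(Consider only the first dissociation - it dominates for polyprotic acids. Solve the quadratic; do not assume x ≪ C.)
pH = 1.15

x² + Ka₁·x − Ka₁·C = 0 with Ka₁ = 5.90e-02, C = 0.156.
x = (−Ka₁ + √(Ka₁² + 4·Ka₁·C))/2 = 7.0871e-02 M, so pH = 1.15.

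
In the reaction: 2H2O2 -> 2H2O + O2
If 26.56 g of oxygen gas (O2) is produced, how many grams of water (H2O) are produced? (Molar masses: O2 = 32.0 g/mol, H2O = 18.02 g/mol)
Moles of O2 = 26.56 g ÷ 32.0 g/mol = 0.83 mol
Mole ratio: 2 mol H2O / 1 mol O2
Moles of H2O = 0.83 × (2/1) = 1.66 mol
Mass of H2O = 1.66 mol × 18.02 g/mol = 29.91 g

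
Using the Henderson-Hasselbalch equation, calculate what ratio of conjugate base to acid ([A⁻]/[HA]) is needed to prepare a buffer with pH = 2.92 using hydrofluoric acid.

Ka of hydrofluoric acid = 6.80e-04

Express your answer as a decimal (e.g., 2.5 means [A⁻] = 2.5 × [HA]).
[A⁻]/[HA] = 0.566

pKa = −log(6.80e-04) = 3.1675. pH = pKa + log([A⁻]/[HA]). 2.92 = 3.1675 + log(ratio). log(ratio) = 2.92 − 3.1675 = -0.2475. ratio = 10^(-0.2475) = 0.566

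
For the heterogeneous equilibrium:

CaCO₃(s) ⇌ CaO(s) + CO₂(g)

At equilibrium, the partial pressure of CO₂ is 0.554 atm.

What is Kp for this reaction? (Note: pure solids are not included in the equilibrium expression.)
K_p = 0.554

Solids (CaCO₃, CaO) have activity 1 and are excluded.
Kp = P(CO₂) = 0.554.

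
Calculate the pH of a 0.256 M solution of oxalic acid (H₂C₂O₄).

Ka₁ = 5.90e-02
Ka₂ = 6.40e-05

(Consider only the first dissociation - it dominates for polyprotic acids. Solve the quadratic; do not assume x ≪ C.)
pH = 1.01

x² + Ka₁·x − Ka₁·C = 0 with Ka₁ = 5.90e-02, C = 0.256.
x = (−Ka₁ + √(Ka₁² + 4·Ka₁·C))/2 = 9.6889e-02 M, so pH = 1.01.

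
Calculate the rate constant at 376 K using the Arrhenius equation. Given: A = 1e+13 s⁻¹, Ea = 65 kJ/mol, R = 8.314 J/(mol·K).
9.33e+03 s⁻¹

k = A·exp(-Ea/(R·T)) = 1e+13·exp(-65000/(8.314·376)) = 1e+13·exp(-20.7929) = 1e+13·9.3272e-10 = 9.33e+03 s⁻¹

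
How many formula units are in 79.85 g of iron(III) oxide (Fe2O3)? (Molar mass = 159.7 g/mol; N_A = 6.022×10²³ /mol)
Moles = 79.85 g ÷ 159.7 g/mol = 0.5 mol
Formula units = 0.5 mol × 6.022×10²³ /mol = 3.011e+23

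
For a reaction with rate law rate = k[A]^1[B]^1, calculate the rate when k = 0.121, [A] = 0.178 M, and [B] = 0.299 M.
0.00644 M/s

rate = k·[A]^1·[B]^1 = 0.121·(0.178)^1·(0.299)^1 = 0.121·0.178·0.299 = 0.00644 M/s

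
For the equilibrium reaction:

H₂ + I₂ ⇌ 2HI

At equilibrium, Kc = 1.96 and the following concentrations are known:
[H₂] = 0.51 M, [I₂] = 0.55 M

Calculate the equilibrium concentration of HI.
[HI] = 0.7415 M

Kc = ([HI]^2) / ([H₂] × [I₂]) = 1.96
[HI]^2 = Kc · (reactant terms)/(other product terms) = 1.96 · 0.2805 / 1 = 0.54978
[HI] = (0.54978)^(1/2) = 0.7415 M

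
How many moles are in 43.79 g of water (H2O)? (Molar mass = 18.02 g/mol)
Moles = 43.79 g ÷ 18.02 g/mol = 2.43 mol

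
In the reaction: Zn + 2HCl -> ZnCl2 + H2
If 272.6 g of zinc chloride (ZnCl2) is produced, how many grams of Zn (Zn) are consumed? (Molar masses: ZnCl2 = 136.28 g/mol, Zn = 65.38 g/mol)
Moles of ZnCl2 = 272.6 g ÷ 136.28 g/mol = 2.00029 mol
Mole ratio: 1 mol Zn / 1 mol ZnCl2
Moles of Zn = 2.00029 × (1/1) = 2.00029 mol
Mass of Zn = 2.00029 mol × 65.38 g/mol = 130.8 g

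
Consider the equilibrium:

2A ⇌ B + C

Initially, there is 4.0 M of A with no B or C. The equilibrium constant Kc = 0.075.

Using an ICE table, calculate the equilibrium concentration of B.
[B] = 0.708 M

ICE: [A] = 4.0 − 2x, [B] = [C] = x.
Kc = x²/(4.0 − 2x)² = 0.075 ⇒ √Kc = x/(4.0 − 2x).
x = √0.075·4.0/(1 + 2√0.075) = 0.27386·4.0/1.5477 = 0.70778.
[B] = x = 0.708 M.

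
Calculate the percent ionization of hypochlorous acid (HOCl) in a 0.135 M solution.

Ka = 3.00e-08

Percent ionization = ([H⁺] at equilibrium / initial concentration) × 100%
Percent ionization = 0.0471%

Let x = [H⁺]. Ka = x²/(C - x) ⇒ x² + (3.00e-08)x - (3.00e-08)(0.135) = 0. x = 6.3625e-05. Percent = (6.3625e-05/0.135) × 100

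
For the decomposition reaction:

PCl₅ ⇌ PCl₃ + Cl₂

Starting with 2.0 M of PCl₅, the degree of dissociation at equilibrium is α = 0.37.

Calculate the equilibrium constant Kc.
K_c = 0.4346

x = α·[A]₀ = 0.37 × 2.0 = 0.74 M dissociated.
At eq: [PCl₅] = 2.0 − 0.74 = 1.26 M; [PCl₃] = [Cl₂] = x = 0.74 M.
Kc = [PCl₃][Cl₂]/[PCl₅] = (0.74)²/1.26 = 0.4346.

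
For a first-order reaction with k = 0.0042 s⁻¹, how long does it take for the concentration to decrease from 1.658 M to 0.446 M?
312.63 s

From ln[A] = ln[A]₀ - k·t: t = ln([A]₀/[A])/k = ln(1.658/0.446)/0.0042 = ln(3.7175)/0.0042 = 1.3130/0.0042 = 312.63 s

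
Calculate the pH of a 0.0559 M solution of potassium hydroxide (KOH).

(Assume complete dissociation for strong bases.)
pH = 12.75

[OH⁻] = 0.0559 M for strong base. pOH = -log[OH⁻] = 1.25, pH = 14 - pOH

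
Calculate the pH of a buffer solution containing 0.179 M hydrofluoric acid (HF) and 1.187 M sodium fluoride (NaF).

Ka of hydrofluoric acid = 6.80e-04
pH = 3.99

pKa = -log(6.80e-04) = 3.17. pH = pKa + log([A⁻]/[HA]) = 3.17 + log(1.187/0.179)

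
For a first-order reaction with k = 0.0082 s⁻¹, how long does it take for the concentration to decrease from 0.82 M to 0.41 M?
84.53 s

From ln[A] = ln[A]₀ - k·t: t = ln([A]₀/[A])/k = ln(0.82/0.41)/0.0082 = ln(2.0000)/0.0082 = 0.6931/0.0082 = 84.53 s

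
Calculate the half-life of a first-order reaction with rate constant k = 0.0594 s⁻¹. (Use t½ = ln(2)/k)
11.67 s

t½ = ln(2)/k = 0.6931/0.0594 = 11.67 s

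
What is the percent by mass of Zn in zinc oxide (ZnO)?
Mass of Zn in formula = 65.38 × 1 = 65.38 g/mol
Molar mass = 81.38 g/mol
% Zn = (65.38/81.38) × 100% = 80.34%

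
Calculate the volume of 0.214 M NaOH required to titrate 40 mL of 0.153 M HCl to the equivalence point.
V_{base} = 28.6 mL

At equivalence: moles acid = moles base.
moles HCl = 0.153 M × 0.04 L = 0.00612 mol
V_NaOH = 0.00612 mol ÷ 0.214 M = 0.0286 L = 28.6 mL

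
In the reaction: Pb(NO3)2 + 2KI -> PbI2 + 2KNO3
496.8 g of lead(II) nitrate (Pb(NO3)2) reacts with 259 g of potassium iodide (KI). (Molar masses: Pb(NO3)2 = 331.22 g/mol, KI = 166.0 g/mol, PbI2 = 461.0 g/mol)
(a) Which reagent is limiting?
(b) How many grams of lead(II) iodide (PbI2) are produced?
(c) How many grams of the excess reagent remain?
(a) KI, (b) 359.6 g, (c) 238.4 g

Moles of Pb(NO3)2 = 496.8 g ÷ 331.22 g/mol = 1.49991 mol
Moles of KI = 259 g ÷ 166.0 g/mol = 1.56024 mol
Moles ÷ coefficient: Pb(NO3)2: 1.49991/1 = 1.5, KI: 1.56024/2 = 0.7801
(a) KI has the smaller value, so KI is the limiting reagent.
(b) Moles of PbI2 = 1.56024 mol KI × (1/2) = 0.78012 mol; mass = 0.78012 mol × 461.0 g/mol = 359.6 g
(c) Pb(NO3)2 consumed = 1.56024 × (1/2) = 0.78012 mol; remaining = 1.49991 − 0.78012 = 0.719789 mol; mass = 0.719789 mol × 331.22 g/mol = 238.4 g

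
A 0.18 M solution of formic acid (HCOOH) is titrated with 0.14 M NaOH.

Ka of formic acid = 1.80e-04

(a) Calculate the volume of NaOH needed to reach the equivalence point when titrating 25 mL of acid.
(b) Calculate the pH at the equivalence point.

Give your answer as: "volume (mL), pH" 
V = 32.1 mL, pH = 8.32

(a) At equivalence: moles acid = moles base.
moles acid = 0.18 × 0.025 = 0.0045 mol; V_NaOH = 0.0045/0.14 = 0.03214 L = 32.1 mL.
(b) At equivalence, all acid → conjugate base A⁻ at [A⁻] = 0.0045/0.05714 = 0.07875 M.
Kb = Kw/Ka = 1.0e-14/1.80e-04 = 5.556e-11; [OH⁻] = √(Kb·[A⁻]) = 2.092e-06; pOH = 5.68; pH = 14 − pOH = 8.32.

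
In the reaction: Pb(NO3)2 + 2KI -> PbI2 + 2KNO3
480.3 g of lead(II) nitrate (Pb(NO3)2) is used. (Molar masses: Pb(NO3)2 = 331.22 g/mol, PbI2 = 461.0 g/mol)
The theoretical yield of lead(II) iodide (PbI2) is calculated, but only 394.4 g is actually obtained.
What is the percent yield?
Moles of Pb(NO3)2 = 480.3 g ÷ 331.22 g/mol = 1.45009 mol
Mole ratio: 1 mol PbI2 / 1 mol Pb(NO3)2
Moles of PbI2 = 1.45009 × (1/1) = 1.45009 mol
Theoretical yield = 1.45009 mol × 461.0 g/mol = 668.49 g
Actual yield = 394.4 g
Percent yield = (394.4 / 668.49) × 100% = 59.0%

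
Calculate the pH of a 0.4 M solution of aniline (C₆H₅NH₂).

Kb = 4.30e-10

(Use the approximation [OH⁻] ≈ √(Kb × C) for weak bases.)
pH = 9.12

[OH⁻] = √(Kb × C) = √(4.30e-10 × 0.4) = 1.3115e-05. pOH = 4.88, pH = 14 - pOH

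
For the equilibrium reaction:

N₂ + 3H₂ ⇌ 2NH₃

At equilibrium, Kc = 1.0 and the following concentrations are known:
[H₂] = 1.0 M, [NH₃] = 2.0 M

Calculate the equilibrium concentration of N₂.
[N₂] = 4.0000 M

Kc = ([NH₃]^2) / ([N₂] × [H₂]^3) = 1.0
[N₂]^1 = (product terms)/(Kc · other reactant terms) = 4 / (1.0 · 1) = 4
[N₂] = 4.0000 M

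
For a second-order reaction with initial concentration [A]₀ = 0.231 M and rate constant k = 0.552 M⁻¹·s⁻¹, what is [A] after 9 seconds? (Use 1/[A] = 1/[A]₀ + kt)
0.1076 M

1/[A] = 1/[A]₀ + k·t = 1/0.231 + (0.552)·(9) = 4.3290 + 4.9680 = 9.2970
[A] = 1/9.2970 = 0.1076 M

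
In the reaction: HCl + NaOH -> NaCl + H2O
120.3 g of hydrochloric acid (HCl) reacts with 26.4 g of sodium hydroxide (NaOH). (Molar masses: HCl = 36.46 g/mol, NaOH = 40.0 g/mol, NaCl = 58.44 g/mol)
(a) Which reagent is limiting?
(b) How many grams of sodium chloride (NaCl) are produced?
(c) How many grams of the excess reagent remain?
(a) NaOH, (b) 38.57 g, (c) 96.24 g

Moles of HCl = 120.3 g ÷ 36.46 g/mol = 3.29951 mol
Moles of NaOH = 26.4 g ÷ 40.0 g/mol = 0.66 mol
Moles ÷ coefficient: HCl: 3.29951/1 = 3.3, NaOH: 0.66/1 = 0.66
(a) NaOH has the smaller value, so NaOH is the limiting reagent.
(b) Moles of NaCl = 0.66 mol NaOH × (1/1) = 0.66 mol; mass = 0.66 mol × 58.44 g/mol = 38.57 g
(c) HCl consumed = 0.66 × (1/1) = 0.66 mol; remaining = 3.29951 − 0.66 = 2.63951 mol; mass = 2.63951 mol × 36.46 g/mol = 96.24 g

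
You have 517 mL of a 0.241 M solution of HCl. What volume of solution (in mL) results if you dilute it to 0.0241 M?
Using M₁V₁ = M₂V₂:
0.241 × 517 = 0.0241 × V₂
V₂ = (0.241 × 517) / 0.0241 = 5170 mL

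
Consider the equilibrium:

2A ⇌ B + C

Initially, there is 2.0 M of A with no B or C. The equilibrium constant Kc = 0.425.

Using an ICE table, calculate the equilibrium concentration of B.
[B] = 0.566 M

ICE: [A] = 2.0 − 2x, [B] = [C] = x.
Kc = x²/(2.0 − 2x)² = 0.425 ⇒ √Kc = x/(2.0 − 2x).
x = √0.425·2.0/(1 + 2√0.425) = 0.65192·2.0/2.3038 = 0.56594.
[B] = x = 0.566 M.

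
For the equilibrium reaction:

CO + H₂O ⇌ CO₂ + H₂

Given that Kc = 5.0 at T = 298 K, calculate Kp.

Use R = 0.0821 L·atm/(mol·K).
K_p = 5.0000

Δn = (moles gaseous products) − (moles gaseous reactants) = 0
T = 298 K; RT = 0.0821 × 298 = 24.4658
Kp = Kc·(RT)^Δn = 5.0 × (24.4658)^0 = 5.0 × 1 = 5.0000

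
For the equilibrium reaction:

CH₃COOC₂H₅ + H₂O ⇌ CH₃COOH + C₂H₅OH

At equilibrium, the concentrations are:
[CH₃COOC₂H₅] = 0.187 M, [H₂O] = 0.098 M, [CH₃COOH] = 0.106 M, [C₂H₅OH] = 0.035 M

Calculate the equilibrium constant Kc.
K_c = 0.2024

Kc = ([CH₃COOH] × [C₂H₅OH]) / ([CH₃COOC₂H₅] × [H₂O])
   = ((0.106)·(0.035)) / ((0.187)·(0.098))
   = 0.00371 / 0.018326 = 0.2024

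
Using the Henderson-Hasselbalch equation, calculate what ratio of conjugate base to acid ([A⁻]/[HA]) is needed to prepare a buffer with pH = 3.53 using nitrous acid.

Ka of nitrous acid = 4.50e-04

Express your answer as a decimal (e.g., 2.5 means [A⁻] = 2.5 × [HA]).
[A⁻]/[HA] = 1.525

pKa = −log(4.50e-04) = 3.3468. pH = pKa + log([A⁻]/[HA]). 3.53 = 3.3468 + log(ratio). log(ratio) = 3.53 − 3.3468 = 0.1832. ratio = 10^(0.1832) = 1.525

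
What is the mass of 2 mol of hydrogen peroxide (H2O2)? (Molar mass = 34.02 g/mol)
Mass = 2 mol × 34.02 g/mol = 68.04 g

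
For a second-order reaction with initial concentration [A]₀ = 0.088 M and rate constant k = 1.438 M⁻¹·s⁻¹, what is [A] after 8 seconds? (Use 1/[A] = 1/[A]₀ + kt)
0.0437 M

1/[A] = 1/[A]₀ + k·t = 1/0.088 + (1.438)·(8) = 11.3636 + 11.5040 = 22.8676
[A] = 1/22.8676 = 0.0437 M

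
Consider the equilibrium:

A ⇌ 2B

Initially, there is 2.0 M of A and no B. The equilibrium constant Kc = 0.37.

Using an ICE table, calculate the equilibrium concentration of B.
[B] = 0.773 M

ICE: [A] = 2.0 − x, [B] = 2x.
Kc = (2x)²/(2.0 − x) = 0.37 ⇒ 4x² + 0.37x − 0.74 = 0.
x = (−0.37 + √(0.37² + 4·4·0.74))/(2·4) = (−0.37 + √11.977)/8 = 0.38635.
[B] = 2x = 0.773 M.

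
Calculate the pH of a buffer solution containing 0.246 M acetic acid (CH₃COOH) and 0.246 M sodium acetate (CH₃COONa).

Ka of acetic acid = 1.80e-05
pH = 4.74

pKa = -log(1.80e-05) = 4.74. pH = pKa + log([A⁻]/[HA]) = 4.74 + log(0.246/0.246)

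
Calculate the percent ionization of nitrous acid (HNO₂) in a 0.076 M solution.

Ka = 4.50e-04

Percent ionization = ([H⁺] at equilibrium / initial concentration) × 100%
Percent ionization = 7.4%

Let x = [H⁺]. Ka = x²/(C - x) ⇒ x² + (4.50e-04)x - (4.50e-04)(0.076) = 0. x = 5.6274e-03. Percent = (5.6274e-03/0.076) × 100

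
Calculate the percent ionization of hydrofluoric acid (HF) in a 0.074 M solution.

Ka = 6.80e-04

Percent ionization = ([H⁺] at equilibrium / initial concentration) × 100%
Percent ionization = 9.14%

Let x = [H⁺]. Ka = x²/(C - x) ⇒ x² + (6.80e-04)x - (6.80e-04)(0.074) = 0. x = 6.7618e-03. Percent = (6.7618e-03/0.074) × 100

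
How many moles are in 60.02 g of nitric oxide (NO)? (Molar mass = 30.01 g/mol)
Moles = 60.02 g ÷ 30.01 g/mol = 2 mol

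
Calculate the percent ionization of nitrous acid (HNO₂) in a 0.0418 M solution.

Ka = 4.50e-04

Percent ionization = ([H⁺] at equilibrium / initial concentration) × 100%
Percent ionization = 9.85%

Let x = [H⁺]. Ka = x²/(C - x) ⇒ x² + (4.50e-04)x - (4.50e-04)(0.0418) = 0. x = 4.1179e-03. Percent = (4.1179e-03/0.0418) × 100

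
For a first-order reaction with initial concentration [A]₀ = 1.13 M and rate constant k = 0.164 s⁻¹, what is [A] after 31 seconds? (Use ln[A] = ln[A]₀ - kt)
0.0070 M

ln[A] = ln[A]₀ - k·t = ln(1.13) - (0.164)·(31) = 0.1222 - 5.0840 = -4.9618
[A] = e^(-4.9618) = 0.0070 M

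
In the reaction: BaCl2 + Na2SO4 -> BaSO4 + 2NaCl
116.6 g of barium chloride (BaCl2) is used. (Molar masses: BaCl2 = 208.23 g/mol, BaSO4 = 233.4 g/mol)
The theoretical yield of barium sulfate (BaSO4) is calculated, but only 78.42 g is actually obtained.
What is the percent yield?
Moles of BaCl2 = 116.6 g ÷ 208.23 g/mol = 0.559958 mol
Mole ratio: 1 mol BaSO4 / 1 mol BaCl2
Moles of BaSO4 = 0.559958 × (1/1) = 0.559958 mol
Theoretical yield = 0.559958 mol × 233.4 g/mol = 130.69 g
Actual yield = 78.42 g
Percent yield = (78.42 / 130.69) × 100% = 60.0%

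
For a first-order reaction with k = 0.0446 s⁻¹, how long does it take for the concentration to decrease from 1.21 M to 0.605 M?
15.54 s

From ln[A] = ln[A]₀ - k·t: t = ln([A]₀/[A])/k = ln(1.21/0.605)/0.0446 = ln(2.0000)/0.0446 = 0.6931/0.0446 = 15.54 s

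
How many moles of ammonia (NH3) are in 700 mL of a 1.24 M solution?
Moles = Molarity × Volume (L)
Moles = 1.24 M × 0.7 L = 0.868 mol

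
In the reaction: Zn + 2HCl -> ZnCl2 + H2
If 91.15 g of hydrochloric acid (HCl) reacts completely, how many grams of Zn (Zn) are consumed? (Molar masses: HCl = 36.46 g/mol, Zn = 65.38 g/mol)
Moles of HCl = 91.15 g ÷ 36.46 g/mol = 2.5 mol
Mole ratio: 1 mol Zn / 2 mol HCl
Moles of Zn = 2.5 × (1/2) = 1.25 mol
Mass of Zn = 1.25 mol × 65.38 g/mol = 81.72 g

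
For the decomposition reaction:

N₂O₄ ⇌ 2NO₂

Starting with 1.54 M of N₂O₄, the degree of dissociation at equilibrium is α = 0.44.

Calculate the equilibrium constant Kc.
K_c = 2.1296

x = α·[A]₀ = 0.44 × 1.54 = 0.6776 M dissociated.
At eq: [N₂O₄] = 1.54 − 0.6776 = 0.8624 M; [NO₂] = 2x = 1.355 M.
Kc = [NO₂]²/[N₂O₄] = (1.355)²/0.8624 = 2.13.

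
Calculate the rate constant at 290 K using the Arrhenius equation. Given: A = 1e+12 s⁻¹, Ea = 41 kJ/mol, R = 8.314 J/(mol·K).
4.12e+04 s⁻¹

k = A·exp(-Ea/(R·T)) = 1e+12·exp(-41000/(8.314·290)) = 1e+12·exp(-17.0050) = 1e+12·4.1194e-08 = 4.12e+04 s⁻¹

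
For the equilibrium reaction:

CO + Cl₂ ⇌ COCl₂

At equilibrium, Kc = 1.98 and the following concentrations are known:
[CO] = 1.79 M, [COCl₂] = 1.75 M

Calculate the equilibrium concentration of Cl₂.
[Cl₂] = 0.4938 M

Kc = ([COCl₂]) / ([CO] × [Cl₂]) = 1.98
[Cl₂]^1 = (product terms)/(Kc · other reactant terms) = 1.75 / (1.98 · 1.79) = 0.49376
[Cl₂] = 0.4938 M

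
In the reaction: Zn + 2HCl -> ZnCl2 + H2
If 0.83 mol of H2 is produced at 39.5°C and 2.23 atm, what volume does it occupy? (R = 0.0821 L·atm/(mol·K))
T = 39.5°C + 273.15 = 312.65 K
V = nRT/P = (0.83 × 0.0821 × 312.65) / 2.23
V = 9.55 L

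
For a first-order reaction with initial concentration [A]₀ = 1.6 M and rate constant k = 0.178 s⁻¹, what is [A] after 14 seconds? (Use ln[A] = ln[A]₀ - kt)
0.1324 M

ln[A] = ln[A]₀ - k·t = ln(1.6) - (0.178)·(14) = 0.4700 - 2.4920 = -2.0220
[A] = e^(-2.0220) = 0.1324 M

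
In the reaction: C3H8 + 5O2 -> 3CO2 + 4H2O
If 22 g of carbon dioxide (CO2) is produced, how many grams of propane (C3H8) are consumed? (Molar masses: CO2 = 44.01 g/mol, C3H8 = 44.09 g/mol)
Moles of CO2 = 22 g ÷ 44.01 g/mol = 0.499886 mol
Mole ratio: 1 mol C3H8 / 3 mol CO2
Moles of C3H8 = 0.499886 × (1/3) = 0.166629 mol
Mass of C3H8 = 0.166629 mol × 44.09 g/mol = 7.347 g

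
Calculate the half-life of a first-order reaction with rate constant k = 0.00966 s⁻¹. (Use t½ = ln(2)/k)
71.75 s

t½ = ln(2)/k = 0.6931/0.00966 = 71.75 s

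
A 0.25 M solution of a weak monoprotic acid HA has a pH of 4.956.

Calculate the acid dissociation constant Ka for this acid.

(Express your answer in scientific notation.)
K_a = 4.90e-10

[H⁺] = 10^(−pH) = 10^(−4.956) = 1.107e-05 M. For HA ⇌ H⁺ + A⁻, Ka = x²/(C − x) = (1.107e-05)²/(0.25 − 1.107e-05) = 4.90e-10.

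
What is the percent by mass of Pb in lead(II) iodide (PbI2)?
Mass of Pb in formula = 207.2 × 1 = 207.2 g/mol
Molar mass = 461.0 g/mol
% Pb = (207.2/461.0) × 100% = 44.95%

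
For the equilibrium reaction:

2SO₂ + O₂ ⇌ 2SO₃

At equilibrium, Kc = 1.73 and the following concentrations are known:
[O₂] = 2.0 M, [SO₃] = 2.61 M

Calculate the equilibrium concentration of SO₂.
[SO₂] = 1.4031 M

Kc = ([SO₃]^2) / ([SO₂]^2 × [O₂]) = 1.73
[SO₂]^2 = (product terms)/(Kc · other reactant terms) = 6.8121 / (1.73 · 2) = 1.9688
[SO₂] = (1.9688)^(1/2) = 1.4031 M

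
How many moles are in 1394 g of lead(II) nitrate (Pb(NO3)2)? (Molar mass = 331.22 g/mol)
Moles = 1394 g ÷ 331.22 g/mol = 4.209 mol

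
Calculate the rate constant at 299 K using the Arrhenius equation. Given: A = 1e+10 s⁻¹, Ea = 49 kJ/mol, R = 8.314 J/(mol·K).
2.75e+01 s⁻¹

k = A·exp(-Ea/(R·T)) = 1e+10·exp(-49000/(8.314·299)) = 1e+10·exp(-19.7113) = 1e+10·2.7511e-09 = 2.75e+01 s⁻¹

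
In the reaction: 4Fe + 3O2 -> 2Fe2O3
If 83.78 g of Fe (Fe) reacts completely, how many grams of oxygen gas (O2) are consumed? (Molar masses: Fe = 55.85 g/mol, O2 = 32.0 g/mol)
Moles of Fe = 83.78 g ÷ 55.85 g/mol = 1.50009 mol
Mole ratio: 3 mol O2 / 4 mol Fe
Moles of O2 = 1.50009 × (3/4) = 1.12507 mol
Mass of O2 = 1.12507 mol × 32.0 g/mol = 36 g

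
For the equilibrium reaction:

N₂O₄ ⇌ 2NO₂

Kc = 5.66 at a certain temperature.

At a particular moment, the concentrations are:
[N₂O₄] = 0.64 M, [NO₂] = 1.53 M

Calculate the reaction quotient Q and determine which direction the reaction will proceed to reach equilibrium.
Q = 3.658, Q < K, reaction proceeds forward (toward products)

Q = ([NO₂]^2) / ([N₂O₄])
  = ((1.53)^2) / ((0.64)) = 2.3409/0.64 = 3.658
Since Q = 3.658 < Kc = 5.66, the reaction proceeds forward (toward products) to reach equilibrium.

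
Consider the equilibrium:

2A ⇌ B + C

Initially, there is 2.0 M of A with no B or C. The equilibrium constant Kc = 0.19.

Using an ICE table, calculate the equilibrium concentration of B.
[B] = 0.466 M

ICE: [A] = 2.0 − 2x, [B] = [C] = x.
Kc = x²/(2.0 − 2x)² = 0.19 ⇒ √Kc = x/(2.0 − 2x).
x = √0.19·2.0/(1 + 2√0.19) = 0.43589·2.0/1.8718 = 0.46575.
[B] = x = 0.466 M.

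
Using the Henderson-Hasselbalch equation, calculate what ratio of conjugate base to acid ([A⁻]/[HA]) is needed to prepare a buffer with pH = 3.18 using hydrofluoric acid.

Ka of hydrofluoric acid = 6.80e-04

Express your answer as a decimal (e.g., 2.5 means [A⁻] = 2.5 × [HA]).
[A⁻]/[HA] = 1.029

pKa = −log(6.80e-04) = 3.1675. pH = pKa + log([A⁻]/[HA]). 3.18 = 3.1675 + log(ratio). log(ratio) = 3.18 − 3.1675 = 0.0125. ratio = 10^(0.0125) = 1.029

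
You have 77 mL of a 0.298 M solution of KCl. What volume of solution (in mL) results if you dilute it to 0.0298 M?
Using M₁V₁ = M₂V₂:
0.298 × 77 = 0.0298 × V₂
V₂ = (0.298 × 77) / 0.0298 = 770 mL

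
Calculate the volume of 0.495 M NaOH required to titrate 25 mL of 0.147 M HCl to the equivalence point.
V_{base} = 7.4 mL

At equivalence: moles acid = moles base.
moles HCl = 0.147 M × 0.025 L = 0.003675 mol
V_NaOH = 0.003675 mol ÷ 0.495 M = 0.007424 L = 7.4 mL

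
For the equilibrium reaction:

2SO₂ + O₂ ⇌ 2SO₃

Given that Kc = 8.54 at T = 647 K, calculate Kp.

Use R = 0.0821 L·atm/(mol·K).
K_p = 0.1608

Δn = (moles gaseous products) − (moles gaseous reactants) = -1
T = 647 K; RT = 0.0821 × 647 = 53.1187
Kp = Kc·(RT)^Δn = 8.54 × (53.1187)^-1 = 8.54 × 0.0188258 = 0.1608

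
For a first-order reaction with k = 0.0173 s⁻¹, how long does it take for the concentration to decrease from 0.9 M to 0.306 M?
62.36 s

From ln[A] = ln[A]₀ - k·t: t = ln([A]₀/[A])/k = ln(0.9/0.306)/0.0173 = ln(2.9412)/0.0173 = 1.0788/0.0173 = 62.36 s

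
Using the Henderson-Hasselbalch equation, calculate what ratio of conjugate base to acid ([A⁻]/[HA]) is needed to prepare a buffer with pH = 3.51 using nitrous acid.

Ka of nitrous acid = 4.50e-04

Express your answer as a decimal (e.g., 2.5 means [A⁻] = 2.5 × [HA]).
[A⁻]/[HA] = 1.456

pKa = −log(4.50e-04) = 3.3468. pH = pKa + log([A⁻]/[HA]). 3.51 = 3.3468 + log(ratio). log(ratio) = 3.51 − 3.3468 = 0.1632. ratio = 10^(0.1632) = 1.456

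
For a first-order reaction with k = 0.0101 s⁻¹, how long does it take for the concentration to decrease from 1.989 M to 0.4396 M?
149.46 s

From ln[A] = ln[A]₀ - k·t: t = ln([A]₀/[A])/k = ln(1.989/0.4396)/0.0101 = ln(4.5246)/0.0101 = 1.5095/0.0101 = 149.46 s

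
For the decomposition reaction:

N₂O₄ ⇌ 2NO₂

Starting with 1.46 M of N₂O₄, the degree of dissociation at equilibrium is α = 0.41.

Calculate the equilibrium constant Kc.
K_c = 1.6639

x = α·[A]₀ = 0.41 × 1.46 = 0.5986 M dissociated.
At eq: [N₂O₄] = 1.46 − 0.5986 = 0.8614 M; [NO₂] = 2x = 1.197 M.
Kc = [NO₂]²/[N₂O₄] = (1.197)²/0.8614 = 1.664.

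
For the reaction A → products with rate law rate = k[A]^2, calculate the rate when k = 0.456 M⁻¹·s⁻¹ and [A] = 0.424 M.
0.08198 M/s

rate = k·[A]^2 = 0.456·(0.424)^2 = 0.456·0.179776 = 0.08198 M/s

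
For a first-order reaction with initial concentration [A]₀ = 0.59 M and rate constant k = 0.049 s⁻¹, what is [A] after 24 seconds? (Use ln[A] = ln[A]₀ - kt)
0.1820 M

ln[A] = ln[A]₀ - k·t = ln(0.59) - (0.049)·(24) = -0.5276 - 1.1760 = -1.7036
[A] = e^(-1.7036) = 0.1820 M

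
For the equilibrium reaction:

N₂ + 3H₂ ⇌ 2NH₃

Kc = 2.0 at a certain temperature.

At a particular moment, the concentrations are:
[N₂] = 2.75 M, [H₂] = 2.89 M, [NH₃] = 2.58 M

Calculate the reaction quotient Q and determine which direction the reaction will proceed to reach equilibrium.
Q = 0.100, Q < K, reaction proceeds forward (toward products)

Q = ([NH₃]^2) / ([N₂] × [H₂]^3)
  = ((2.58)^2) / ((2.75)·(2.89)^3) = 6.6564/66.378 = 0.1003
Since Q = 0.1003 < Kc = 2.0, the reaction proceeds forward (toward products) to reach equilibrium.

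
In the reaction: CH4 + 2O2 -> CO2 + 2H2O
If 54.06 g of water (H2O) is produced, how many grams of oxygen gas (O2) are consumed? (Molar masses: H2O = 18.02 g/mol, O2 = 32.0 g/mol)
Moles of H2O = 54.06 g ÷ 18.02 g/mol = 3 mol
Mole ratio: 2 mol O2 / 2 mol H2O
Moles of O2 = 3 × (2/2) = 3 mol
Mass of O2 = 3 mol × 32.0 g/mol = 96 g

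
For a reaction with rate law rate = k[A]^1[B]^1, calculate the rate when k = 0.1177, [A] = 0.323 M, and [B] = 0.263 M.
0.009998 M/s

rate = k·[A]^1·[B]^1 = 0.1177·(0.323)^1·(0.263)^1 = 0.1177·0.323·0.263 = 0.009998 M/s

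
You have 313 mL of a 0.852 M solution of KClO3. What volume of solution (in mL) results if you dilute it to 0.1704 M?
Using M₁V₁ = M₂V₂:
0.852 × 313 = 0.1704 × V₂
V₂ = (0.852 × 313) / 0.1704 = 1565 mL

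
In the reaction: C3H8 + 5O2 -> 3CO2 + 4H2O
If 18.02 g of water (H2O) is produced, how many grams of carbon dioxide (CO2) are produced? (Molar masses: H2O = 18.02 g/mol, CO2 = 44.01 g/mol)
Moles of H2O = 18.02 g ÷ 18.02 g/mol = 1 mol
Mole ratio: 3 mol CO2 / 4 mol H2O
Moles of CO2 = 1 × (3/4) = 0.75 mol
Mass of CO2 = 0.75 mol × 44.01 g/mol = 33.01 g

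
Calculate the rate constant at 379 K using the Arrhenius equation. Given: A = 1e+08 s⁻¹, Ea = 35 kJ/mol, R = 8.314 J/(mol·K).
1.50e+03 s⁻¹

k = A·exp(-Ea/(R·T)) = 1e+08·exp(-35000/(8.314·379)) = 1e+08·exp(-11.1076) = 1e+08·1.4998e-05 = 1.50e+03 s⁻¹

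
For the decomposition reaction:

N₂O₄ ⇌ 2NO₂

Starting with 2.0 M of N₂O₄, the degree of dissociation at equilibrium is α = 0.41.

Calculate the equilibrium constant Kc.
K_c = 2.2793

x = α·[A]₀ = 0.41 × 2.0 = 0.82 M dissociated.
At eq: [N₂O₄] = 2.0 − 0.82 = 1.18 M; [NO₂] = 2x = 1.64 M.
Kc = [NO₂]²/[N₂O₄] = (1.64)²/1.18 = 2.279.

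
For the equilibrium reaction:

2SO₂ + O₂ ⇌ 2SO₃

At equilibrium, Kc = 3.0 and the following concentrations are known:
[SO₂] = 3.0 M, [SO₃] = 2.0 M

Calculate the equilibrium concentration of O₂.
[O₂] = 0.1481 M

Kc = ([SO₃]^2) / ([SO₂]^2 × [O₂]) = 3.0
[O₂]^1 = (product terms)/(Kc · other reactant terms) = 4 / (3.0 · 9) = 0.14815
[O₂] = 0.1481 M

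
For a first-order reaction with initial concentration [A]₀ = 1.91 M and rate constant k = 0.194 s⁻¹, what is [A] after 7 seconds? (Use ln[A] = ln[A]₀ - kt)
0.4912 M

ln[A] = ln[A]₀ - k·t = ln(1.91) - (0.194)·(7) = 0.6471 - 1.3580 = -0.7109
[A] = e^(-0.7109) = 0.4912 M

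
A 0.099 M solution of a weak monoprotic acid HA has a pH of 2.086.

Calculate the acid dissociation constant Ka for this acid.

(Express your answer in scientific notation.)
K_a = 7.41e-04

[H⁺] = 10^(−pH) = 10^(−2.086) = 8.204e-03 M. For HA ⇌ H⁺ + A⁻, Ka = x²/(C − x) = (8.204e-03)²/(0.099 − 8.204e-03) = 7.41e-04.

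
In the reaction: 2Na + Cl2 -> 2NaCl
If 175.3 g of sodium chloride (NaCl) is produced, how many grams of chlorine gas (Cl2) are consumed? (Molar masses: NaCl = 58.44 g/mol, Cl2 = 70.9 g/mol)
Moles of NaCl = 175.3 g ÷ 58.44 g/mol = 2.99966 mol
Mole ratio: 1 mol Cl2 / 2 mol NaCl
Moles of Cl2 = 2.99966 × (1/2) = 1.49983 mol
Mass of Cl2 = 1.49983 mol × 70.9 g/mol = 106.3 g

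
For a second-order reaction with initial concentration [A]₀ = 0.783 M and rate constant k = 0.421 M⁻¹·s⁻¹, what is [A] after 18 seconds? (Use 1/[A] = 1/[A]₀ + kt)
0.1129 M

1/[A] = 1/[A]₀ + k·t = 1/0.783 + (0.421)·(18) = 1.2771 + 7.5780 = 8.8551
[A] = 1/8.8551 = 0.1129 M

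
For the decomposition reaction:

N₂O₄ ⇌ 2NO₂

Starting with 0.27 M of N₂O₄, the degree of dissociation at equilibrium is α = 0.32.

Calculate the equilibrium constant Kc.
K_c = 0.1626

x = α·[A]₀ = 0.32 × 0.27 = 0.0864 M dissociated.
At eq: [N₂O₄] = 0.27 − 0.0864 = 0.1836 M; [NO₂] = 2x = 0.1728 M.
Kc = [NO₂]²/[N₂O₄] = (0.1728)²/0.1836 = 0.1626.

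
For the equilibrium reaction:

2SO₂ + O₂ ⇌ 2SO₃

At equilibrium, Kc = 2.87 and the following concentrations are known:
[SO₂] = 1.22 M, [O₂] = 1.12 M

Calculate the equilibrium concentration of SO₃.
[SO₃] = 2.1873 M

Kc = ([SO₃]^2) / ([SO₂]^2 × [O₂]) = 2.87
[SO₃]^2 = Kc · (reactant terms)/(other product terms) = 2.87 · 1.667 / 1 = 4.7843
[SO₃] = (4.7843)^(1/2) = 2.1873 M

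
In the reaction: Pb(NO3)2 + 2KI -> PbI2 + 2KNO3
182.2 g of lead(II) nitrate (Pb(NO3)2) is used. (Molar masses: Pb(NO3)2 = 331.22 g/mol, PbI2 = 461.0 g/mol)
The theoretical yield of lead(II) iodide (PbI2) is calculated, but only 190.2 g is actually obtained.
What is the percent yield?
Moles of Pb(NO3)2 = 182.2 g ÷ 331.22 g/mol = 0.550088 mol
Mole ratio: 1 mol PbI2 / 1 mol Pb(NO3)2
Moles of PbI2 = 0.550088 × (1/1) = 0.550088 mol
Theoretical yield = 0.550088 mol × 461.0 g/mol = 253.59 g
Actual yield = 190.2 g
Percent yield = (190.2 / 253.59) × 100% = 75.0%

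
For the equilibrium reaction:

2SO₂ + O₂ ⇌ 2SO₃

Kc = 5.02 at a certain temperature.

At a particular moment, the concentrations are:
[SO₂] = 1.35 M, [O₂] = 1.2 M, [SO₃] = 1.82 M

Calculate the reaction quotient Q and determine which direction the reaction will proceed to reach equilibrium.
Q = 1.515, Q < K, reaction proceeds forward (toward products)

Q = ([SO₃]^2) / ([SO₂]^2 × [O₂])
  = ((1.82)^2) / ((1.35)^2·(1.2)) = 3.3124/2.187 = 1.515
Since Q = 1.515 < Kc = 5.02, the reaction proceeds forward (toward products) to reach equilibrium.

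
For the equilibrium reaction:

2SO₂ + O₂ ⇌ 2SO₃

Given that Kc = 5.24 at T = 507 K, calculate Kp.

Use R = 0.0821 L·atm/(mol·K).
K_p = 0.1259

Δn = (moles gaseous products) − (moles gaseous reactants) = -1
T = 507 K; RT = 0.0821 × 507 = 41.6247
Kp = Kc·(RT)^Δn = 5.24 × (41.6247)^-1 = 5.24 × 0.0240242 = 0.1259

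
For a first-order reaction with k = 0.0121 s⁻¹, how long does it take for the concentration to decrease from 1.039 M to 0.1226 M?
176.62 s

From ln[A] = ln[A]₀ - k·t: t = ln([A]₀/[A])/k = ln(1.039/0.1226)/0.0121 = ln(8.4747)/0.0121 = 2.1371/0.0121 = 176.62 s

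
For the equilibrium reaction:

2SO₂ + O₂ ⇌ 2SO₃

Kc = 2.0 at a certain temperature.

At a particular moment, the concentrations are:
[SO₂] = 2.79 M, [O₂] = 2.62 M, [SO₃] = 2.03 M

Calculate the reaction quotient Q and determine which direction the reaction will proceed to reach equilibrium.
Q = 0.202, Q < K, reaction proceeds forward (toward products)

Q = ([SO₃]^2) / ([SO₂]^2 × [O₂])
  = ((2.03)^2) / ((2.79)^2·(2.62)) = 4.1209/20.394 = 0.2021
Since Q = 0.2021 < Kc = 2.0, the reaction proceeds forward (toward products) to reach equilibrium.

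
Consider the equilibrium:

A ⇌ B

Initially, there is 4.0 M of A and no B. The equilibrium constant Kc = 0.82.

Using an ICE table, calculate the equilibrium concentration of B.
[B] = 1.802 M

ICE: [A] = 4.0 − x, [B] = x.
Kc = x/(4.0 − x) = 0.82 ⇒ x = 0.82·4.0/(1 + 0.82) = 3.28/1.82 = 1.802.
[B] = x = 1.802 M.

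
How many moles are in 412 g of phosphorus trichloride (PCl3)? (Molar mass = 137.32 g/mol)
Moles = 412 g ÷ 137.32 g/mol = 3 mol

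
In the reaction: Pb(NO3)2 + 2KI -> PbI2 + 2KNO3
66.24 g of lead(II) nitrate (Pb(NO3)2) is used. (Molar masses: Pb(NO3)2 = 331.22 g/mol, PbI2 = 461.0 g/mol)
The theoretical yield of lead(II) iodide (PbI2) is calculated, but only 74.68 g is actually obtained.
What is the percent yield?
Moles of Pb(NO3)2 = 66.24 g ÷ 331.22 g/mol = 0.199988 mol
Mole ratio: 1 mol PbI2 / 1 mol Pb(NO3)2
Moles of PbI2 = 0.199988 × (1/1) = 0.199988 mol
Theoretical yield = 0.199988 mol × 461.0 g/mol = 92.194 g
Actual yield = 74.68 g
Percent yield = (74.68 / 92.194) × 100% = 81.0%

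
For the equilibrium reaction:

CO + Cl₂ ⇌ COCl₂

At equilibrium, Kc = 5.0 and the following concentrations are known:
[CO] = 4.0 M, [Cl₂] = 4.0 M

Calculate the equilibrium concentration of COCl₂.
[COCl₂] = 80.0000 M

Kc = ([COCl₂]) / ([CO] × [Cl₂]) = 5.0
[COCl₂]^1 = Kc · (reactant terms)/(other product terms) = 5.0 · 16 / 1 = 80
[COCl₂] = 80.0000 M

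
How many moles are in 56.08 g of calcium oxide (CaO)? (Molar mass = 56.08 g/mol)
Moles = 56.08 g ÷ 56.08 g/mol = 1 mol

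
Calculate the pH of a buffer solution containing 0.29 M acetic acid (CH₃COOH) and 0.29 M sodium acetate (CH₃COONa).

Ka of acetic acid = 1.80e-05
pH = 4.74

pKa = -log(1.80e-05) = 4.74. pH = pKa + log([A⁻]/[HA]) = 4.74 + log(0.29/0.29)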